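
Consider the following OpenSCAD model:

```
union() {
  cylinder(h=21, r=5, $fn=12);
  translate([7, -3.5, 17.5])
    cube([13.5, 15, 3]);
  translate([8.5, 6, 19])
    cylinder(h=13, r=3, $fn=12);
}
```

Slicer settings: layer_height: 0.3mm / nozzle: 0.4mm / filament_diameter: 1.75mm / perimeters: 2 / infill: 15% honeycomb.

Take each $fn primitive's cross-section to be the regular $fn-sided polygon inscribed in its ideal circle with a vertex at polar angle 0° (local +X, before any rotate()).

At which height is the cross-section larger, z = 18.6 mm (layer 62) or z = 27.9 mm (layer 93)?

layer 62 (z = 18.6 mm)

Layer 62 (z = 18.6): the r=5 cylinder gives a regular 12-gon of circumradius 5 (constant along its height) (area = (12/2)·5.000²·sin(360°/12) = 75.00 mm²); the 13.5×15 cube at (7, -3.5) contributes its full rectangle (area 202.50 mm²); the cylinder at (8.5, 6) is not intersected at this z (z outside [19, 32]); Combining (union): the 2 present regions are separate (no shared area or edge), so areas and boundary lengths simply add and each stays a separate island — area = 277.50 mm². So its area = 277.50 mm². Layer 93 (z = 27.9): the cylinder is absent (z outside [0, 21]); the cube at (7, -3.5) does not reach this height (z outside [17.5, 20.5]); the r=3 cylinder at (8.5, 6) contributes a regular 12-gon of circumradius 3 (area = (12/2)·3.000²·sin(360°/12) = 27.00 mm²); Taking the union: only the r=3 cylinder at (8.5, 6) is present, so the union is just that shape — area = 27.00 mm². So its area = 27.00 mm². Layer 62 is larger (277.50 vs 27.00 mm²).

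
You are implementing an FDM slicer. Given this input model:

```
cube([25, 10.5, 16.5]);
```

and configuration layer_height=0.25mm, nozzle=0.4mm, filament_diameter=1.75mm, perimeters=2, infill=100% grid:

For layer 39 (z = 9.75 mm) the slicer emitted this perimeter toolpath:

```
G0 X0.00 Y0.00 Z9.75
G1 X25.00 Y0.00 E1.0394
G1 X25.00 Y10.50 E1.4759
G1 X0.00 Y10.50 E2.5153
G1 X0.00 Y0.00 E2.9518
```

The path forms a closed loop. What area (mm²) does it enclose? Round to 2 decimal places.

262.50 mm²

Apply the shoelace formula to the sequence of (X, Y) vertices; enclosed area = 262.50 mm².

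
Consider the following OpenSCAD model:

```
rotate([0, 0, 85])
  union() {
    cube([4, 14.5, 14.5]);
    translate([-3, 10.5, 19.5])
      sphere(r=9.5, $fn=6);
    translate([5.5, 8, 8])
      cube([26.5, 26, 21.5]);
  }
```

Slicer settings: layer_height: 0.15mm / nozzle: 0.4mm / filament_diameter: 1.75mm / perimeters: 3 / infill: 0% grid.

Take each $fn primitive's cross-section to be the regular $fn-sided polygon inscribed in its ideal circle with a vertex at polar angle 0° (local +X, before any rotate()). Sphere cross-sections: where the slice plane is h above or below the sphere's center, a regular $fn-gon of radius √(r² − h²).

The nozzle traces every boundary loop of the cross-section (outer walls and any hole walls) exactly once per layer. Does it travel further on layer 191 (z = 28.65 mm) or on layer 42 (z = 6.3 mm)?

Layer 191 (z = 28.65): the cube does not reach this height (z outside [0, 14.5]); the r=9.5 sphere at (-3, 10.5) slices to a regular 6-gon of circumradius 2.555 (√(r²−h²) with h=9.15 from center) (perimeter = 2·6·2.555·sin(180°/6) = 15.33 mm); the cube at (5.5, 8) is present — its section is the full 26.5×26 rectangle (perimeter 105.00 mm); Taking the union: the 2 present regions are separate (no shared area or edge), so areas and boundary lengths simply add and each stays a separate island — boundary = 120.33 mm; (whole slice rotated 85° about Z — lengths, areas and connectivity unchanged). So its perimeter = 120.33 mm. Layer 42 (z = 6.3): the cube (footprint 4×14.5) is included at this height (perimeter 37.00 mm); the sphere at (-3, 10.5) is not intersected at this z (|z−center|=13.200 > r=9.5); the cube at (5.5, 8) does not reach this height (z outside [8, 29.5]); Merging all regions: only the 4×14.5 cube is present, so the union is just that shape — boundary = 37.00 mm; (whole slice rotated 85° about Z — lengths, areas and connectivity unchanged). So its perimeter = 37.00 mm. Layer 191 is larger (120.33 vs 37.00 mm).

layer 191 (z = 28.65 mm)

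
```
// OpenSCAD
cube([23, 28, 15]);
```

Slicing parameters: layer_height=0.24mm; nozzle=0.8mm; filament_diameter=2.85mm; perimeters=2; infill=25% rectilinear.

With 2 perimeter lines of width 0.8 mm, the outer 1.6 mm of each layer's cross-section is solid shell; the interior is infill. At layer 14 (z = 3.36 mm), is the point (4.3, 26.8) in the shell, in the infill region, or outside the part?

shell

At z = 3.36 mm: the cube (footprint 23×28) is included at this height. Overall, the cross-section is a single solid region. The nearest boundary edge runs (23.00, 28.00)→(0.00, 28.00); distance from the point to it = 1.20 mm. The point is inside the cross-section, 1.20 mm from the nearest boundary — within the 1.6 mm shell band (2 × 0.8).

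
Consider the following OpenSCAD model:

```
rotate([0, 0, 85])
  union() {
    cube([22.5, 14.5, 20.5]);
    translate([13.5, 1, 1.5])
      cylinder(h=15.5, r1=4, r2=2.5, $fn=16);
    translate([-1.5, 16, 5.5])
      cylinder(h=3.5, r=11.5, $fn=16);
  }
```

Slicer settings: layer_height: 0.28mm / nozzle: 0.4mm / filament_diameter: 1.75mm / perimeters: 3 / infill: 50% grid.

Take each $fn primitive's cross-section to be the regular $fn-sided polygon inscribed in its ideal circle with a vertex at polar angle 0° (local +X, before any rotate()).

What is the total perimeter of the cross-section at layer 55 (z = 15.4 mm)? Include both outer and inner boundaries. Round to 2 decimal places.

75.34 mm

At z = 15.4 mm: the cube (footprint 22.5×14.5) is included at this height (perimeter 74.00 mm); the cone at (13.5, 1) contributes a regular 16-gon of circumradius 2.655 (interpolated between r1=4 and r2=2.5 at t=0.897) (perimeter = 2·16·2.655·sin(180°/16) = 16.57 mm); the cylinder at (-1.5, 16) is absent (z outside [5.5, 9]); Merging all regions: the regions partially overlap (shared area 15.90 mm²), so the edge portions inside another operand are dropped and the merged outline is re-measured after clipping — boundary = 75.34 mm; (whole slice rotated 85° about Z — lengths, areas and connectivity unchanged). Overall, the cross-section is a single solid region. Total boundary length (outer) = 75.34 mm.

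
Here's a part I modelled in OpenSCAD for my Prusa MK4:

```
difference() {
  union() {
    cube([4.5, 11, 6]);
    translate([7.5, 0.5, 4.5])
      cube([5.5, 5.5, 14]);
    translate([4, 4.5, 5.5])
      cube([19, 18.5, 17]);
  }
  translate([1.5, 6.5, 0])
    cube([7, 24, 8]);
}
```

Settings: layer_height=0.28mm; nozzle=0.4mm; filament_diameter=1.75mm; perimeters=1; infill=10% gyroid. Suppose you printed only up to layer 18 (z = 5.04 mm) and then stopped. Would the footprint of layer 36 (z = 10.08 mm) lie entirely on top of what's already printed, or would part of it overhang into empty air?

Compare the two slices. At z = 5.04: the 4.5×11 cube contributes its full rectangle (area 49.50 mm²); the cube at (7.5, 0.5) is present — its section is the full 5.5×5.5 rectangle (area 30.25 mm²); the cube at (4, 4.5) is not intersected at this z (z outside [5.5, 22.5]); Taking the union: the 2 present regions are separate (no shared area or edge), so areas and boundary lengths simply add and each stays a separate island — area = 79.75 mm²; the cube at (1.5, 6.5) is present — its section is the full 7×24 rectangle (area 168.00 mm²); Subtracting the remaining from the first: starting from the result so far (79.75 mm²), the 7×24 cube at (1.5, 6.5) partially overlaps it — only the 13.50 mm² overlap (of its 168.00 mm²) is removed, clipping the outline — area = 66.25 mm². At z = 10.08: the cube does not reach this height (z outside [0, 6]); the 5.5×5.5 cube at (7.5, 0.5) contributes its full rectangle (area 30.25 mm²); the cube at (4, 4.5) is present — its section is the full 19×18.5 rectangle (area 351.50 mm²); Combining (union): the regions partially overlap — summed areas 381.75 mm² minus the doubly-counted overlap 8.25 mm² gives 373.50 mm² — area = 373.50 mm²; the cube at (1.5, 6.5) is absent (z outside [0, 8]); Subtracting the remaining from the first: none of the subtracted shapes is present at this height, so the result so far is unchanged — area = 373.50 mm². Checking containment: at z = 10.08 the cross-section extends beyond the z = 5.04 cross-section by about 342.25 mm².

part overhangs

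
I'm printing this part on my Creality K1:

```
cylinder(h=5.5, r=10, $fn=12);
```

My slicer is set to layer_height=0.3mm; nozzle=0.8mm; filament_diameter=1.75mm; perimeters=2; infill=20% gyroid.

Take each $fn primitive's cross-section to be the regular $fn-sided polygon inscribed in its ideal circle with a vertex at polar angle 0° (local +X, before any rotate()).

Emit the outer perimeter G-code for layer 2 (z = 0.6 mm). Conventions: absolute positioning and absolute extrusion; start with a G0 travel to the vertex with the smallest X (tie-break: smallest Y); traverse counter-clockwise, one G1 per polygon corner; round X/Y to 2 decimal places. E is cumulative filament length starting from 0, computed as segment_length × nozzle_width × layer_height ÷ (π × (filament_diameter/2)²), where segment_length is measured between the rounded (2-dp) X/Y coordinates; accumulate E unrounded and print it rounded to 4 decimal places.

G0 X-10.00 Y0.00 Z0.60
G1 X-8.66 Y-5.00 E0.5165
G1 X-5.00 Y-8.66 E1.0330
G1 X0.00 Y-10.00 E1.5495
G1 X5.00 Y-8.66 E2.0660
G1 X8.66 Y-5.00 E2.5825
G1 X10.00 Y0.00 E3.0990
G1 X8.66 Y5.00 E3.6155
G1 X5.00 Y8.66 E4.1319
G1 X0.00 Y10.00 E4.6484
G1 X-5.00 Y8.66 E5.1650
G1 X-8.66 Y5.00 E5.6814
G1 X-10.00 Y0.00 E6.1979

At z = 0.6 mm: the r=10 cylinder contributes a regular 12-gon of circumradius 10. The outline is a single polygon with 12 vertices. Extrusion per mm of travel: 0.8 × 0.3 / (π × 0.875²) = 0.099780. Accumulating E over each segment gives final E = 6.1979.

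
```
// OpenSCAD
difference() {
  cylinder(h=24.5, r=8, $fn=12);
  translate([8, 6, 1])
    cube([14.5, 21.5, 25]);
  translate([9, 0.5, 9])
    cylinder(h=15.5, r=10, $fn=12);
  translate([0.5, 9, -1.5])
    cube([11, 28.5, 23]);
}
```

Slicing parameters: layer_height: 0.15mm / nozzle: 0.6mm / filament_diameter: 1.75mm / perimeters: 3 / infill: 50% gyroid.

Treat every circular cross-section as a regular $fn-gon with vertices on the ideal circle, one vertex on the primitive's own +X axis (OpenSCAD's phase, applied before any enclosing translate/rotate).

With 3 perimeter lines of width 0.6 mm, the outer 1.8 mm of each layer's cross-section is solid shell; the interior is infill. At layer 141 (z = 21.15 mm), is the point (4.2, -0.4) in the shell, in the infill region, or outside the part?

At z = 21.15 mm: the r=8 cylinder gives a regular 12-gon of circumradius 8 (constant along its height); the 14.5×21.5 cube at (8, 6) contributes its full rectangle; the r=10 cylinder at (9, 0.5) gives a regular 12-gon of circumradius 10 (constant along its height); the cube at (0.5, 9) is present — its section is the full 11×28.5 rectangle; Taking the first minus the rest: starting from the r=8 cylinder, the 14.5×21.5 cube at (8, 6) misses the remaining region (no effect); the r=10 cylinder at (9, 0.5) partially overlaps it — only the 90.42 mm² overlap (of its 300.00 mm²) is removed, clipping the outline; the 11×28.5 cube at (0.5, 9) misses the remaining region (no effect) — 1 connected region. Overall, the cross-section is a single solid region. The nearest boundary edge runs (-1.00, 0.50)→(0.34, -4.50); distance from the point to it = 4.79 mm. The point is not inside any of the regions above, so it lies outside the cross-section (4.79 mm from the nearest boundary).

outside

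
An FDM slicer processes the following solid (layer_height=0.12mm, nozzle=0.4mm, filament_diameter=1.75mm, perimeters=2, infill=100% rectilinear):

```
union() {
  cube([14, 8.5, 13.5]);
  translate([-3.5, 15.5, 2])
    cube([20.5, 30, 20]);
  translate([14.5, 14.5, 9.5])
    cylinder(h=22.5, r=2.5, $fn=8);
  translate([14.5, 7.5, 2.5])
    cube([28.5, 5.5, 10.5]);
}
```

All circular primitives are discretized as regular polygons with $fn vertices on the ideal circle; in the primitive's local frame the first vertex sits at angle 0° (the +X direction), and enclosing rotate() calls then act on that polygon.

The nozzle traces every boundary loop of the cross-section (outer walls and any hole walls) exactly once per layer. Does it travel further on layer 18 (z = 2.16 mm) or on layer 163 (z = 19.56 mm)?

Layer 18 (z = 2.16): the cube (footprint 14×8.5) is included at this height (perimeter 45.00 mm); the cube at (-3.5, 15.5) (footprint 20.5×30) is included at this height (perimeter 101.00 mm); the cylinder at (14.5, 14.5) is not intersected at this z (z outside [9.5, 32]); the cube at (14.5, 7.5) is not intersected at this z (z outside [2.5, 13]); Combining (union): the 2 present regions are separate (no shared area or edge), so areas and boundary lengths simply add and each stays a separate island — boundary = 146.00 mm. So its perimeter = 146.00 mm. Layer 163 (z = 19.56): the cube does not reach this height (z outside [0, 13.5]); the cube at (-3.5, 15.5) is present — its section is the full 20.5×30 rectangle (perimeter 101.00 mm); the r=2.5 cylinder at (14.5, 14.5) gives a regular 8-gon of circumradius 2.5 (constant along its height) (perimeter = 2·8·2.500·sin(180°/8) = 15.31 mm); the cube at (14.5, 7.5) is not intersected at this z (z outside [2.5, 13]); Taking the union: the regions partially overlap (shared area 4.25 mm²), so the edge portions inside another operand are dropped and the merged outline is re-measured after clipping — boundary = 106.65 mm. So its perimeter = 106.65 mm. Layer 18 is larger (146.00 vs 106.65 mm).

layer 18 (z = 2.16 mm)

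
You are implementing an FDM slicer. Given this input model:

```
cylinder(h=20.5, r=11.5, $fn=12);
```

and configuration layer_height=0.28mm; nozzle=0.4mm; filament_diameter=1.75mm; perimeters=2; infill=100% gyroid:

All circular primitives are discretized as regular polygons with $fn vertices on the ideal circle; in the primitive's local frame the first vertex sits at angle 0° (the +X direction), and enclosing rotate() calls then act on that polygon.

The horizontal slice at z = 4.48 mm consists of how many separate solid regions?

1

At z = 4.48 mm: the cylinder: section is a regular 12-gon, circumradius r=11.5. The result has 1 disconnected region.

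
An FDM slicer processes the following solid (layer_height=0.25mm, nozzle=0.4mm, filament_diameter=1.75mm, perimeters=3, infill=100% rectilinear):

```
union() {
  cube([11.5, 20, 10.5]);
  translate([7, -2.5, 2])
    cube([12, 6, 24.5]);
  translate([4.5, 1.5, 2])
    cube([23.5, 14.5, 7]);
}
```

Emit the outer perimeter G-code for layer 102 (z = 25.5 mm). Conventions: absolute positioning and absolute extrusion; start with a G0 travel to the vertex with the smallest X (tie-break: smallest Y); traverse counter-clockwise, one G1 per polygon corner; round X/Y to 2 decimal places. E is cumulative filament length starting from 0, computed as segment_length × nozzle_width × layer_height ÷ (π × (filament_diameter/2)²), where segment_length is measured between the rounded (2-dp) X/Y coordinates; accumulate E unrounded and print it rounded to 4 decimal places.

G0 X7.00 Y-2.50 Z25.50
G1 X19.00 Y-2.50 E0.4989
G1 X19.00 Y3.50 E0.7484
G1 X7.00 Y3.50 E1.2473
G1 X7.00 Y-2.50 E1.4967

At z = 25.5 mm: the cube is not intersected at this z (z outside [0, 10.5]); the cube at (7, -2.5) (footprint 12×6) is included at this height; the cube at (4.5, 1.5) is not intersected at this z (z outside [2, 9]); Taking the union: only the 12×6 cube at (7, -2.5) is present, so the union is just that shape — 1 connected region. The outline is a single polygon with 4 vertices. Extrusion per mm of travel: 0.4 × 0.25 / (π × 0.875²) = 0.041575. Accumulating E over each segment gives final E = 1.4967.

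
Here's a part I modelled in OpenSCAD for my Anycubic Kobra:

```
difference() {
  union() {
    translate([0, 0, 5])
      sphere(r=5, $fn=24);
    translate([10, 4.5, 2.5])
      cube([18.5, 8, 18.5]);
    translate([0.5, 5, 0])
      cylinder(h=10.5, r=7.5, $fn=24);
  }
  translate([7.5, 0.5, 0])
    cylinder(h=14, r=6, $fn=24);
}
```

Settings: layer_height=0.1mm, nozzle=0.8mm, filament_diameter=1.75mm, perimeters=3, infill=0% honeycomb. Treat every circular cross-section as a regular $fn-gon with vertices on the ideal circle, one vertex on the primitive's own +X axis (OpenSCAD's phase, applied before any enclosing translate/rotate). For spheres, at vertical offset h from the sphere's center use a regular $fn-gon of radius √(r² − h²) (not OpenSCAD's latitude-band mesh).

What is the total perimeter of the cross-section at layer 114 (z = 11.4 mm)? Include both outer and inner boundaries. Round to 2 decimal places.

52.08 mm

At z = 11.4 mm: the sphere does not reach this height (|z−center|=6.400 > r=5); the 18.5×8 cube at (10, 4.5) contributes its full rectangle (perimeter 53.00 mm); the cylinder at (0.5, 5) is absent (z outside [0, 10.5]); Merging all regions: only the 18.5×8 cube at (10, 4.5) is present, so the union is just that shape — boundary = 53.00 mm; the r=6 cylinder at (7.5, 0.5) contributes a regular 24-gon of circumradius 6 (perimeter = 2·24·6.000·sin(180°/24) = 37.59 mm); After the difference (first − rest): starting from that combined region, the r=6 cylinder at (7.5, 0.5) partially overlaps it — only the 1.57 mm² overlap (of its 111.81 mm²) is removed, clipping the outline — boundary = 52.08 mm. Overall, the cross-section is a single solid region. Total boundary length (outer) = 52.08 mm.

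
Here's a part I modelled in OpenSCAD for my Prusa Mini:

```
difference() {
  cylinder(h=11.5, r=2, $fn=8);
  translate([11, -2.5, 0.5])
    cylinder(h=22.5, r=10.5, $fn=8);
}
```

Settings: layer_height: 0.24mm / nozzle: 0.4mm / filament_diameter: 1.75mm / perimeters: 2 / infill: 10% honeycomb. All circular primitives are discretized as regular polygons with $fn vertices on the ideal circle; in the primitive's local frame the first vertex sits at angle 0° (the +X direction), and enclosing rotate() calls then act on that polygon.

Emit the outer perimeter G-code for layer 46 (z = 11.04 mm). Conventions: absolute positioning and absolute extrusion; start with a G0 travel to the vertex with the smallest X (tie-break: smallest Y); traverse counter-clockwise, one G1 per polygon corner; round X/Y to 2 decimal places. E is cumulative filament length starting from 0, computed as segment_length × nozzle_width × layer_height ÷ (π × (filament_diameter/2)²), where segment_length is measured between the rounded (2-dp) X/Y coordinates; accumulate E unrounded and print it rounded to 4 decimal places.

At z = 11.04 mm: the r=2 cylinder gives a regular 8-gon of circumradius 2 (constant along its height); the cylinder at (11, -2.5): section is a regular 8-gon, circumradius r=10.5; After the difference (first − rest): starting from the r=2 cylinder, the r=10.5 cylinder at (11, -2.5) partially overlaps it — only the 0.84 mm² overlap (of its 311.83 mm²) is removed, clipping the outline — 1 connected region. The outline is a single polygon with 8 vertices. Extrusion per mm of travel: 0.4 × 0.24 / (π × 0.875²) = 0.039912. Accumulating E over each segment gives final E = 0.4741.

G0 X-2.00 Y0.00 Z11.04
G1 X-1.41 Y-1.41 E0.0610
G1 X0.00 Y-2.00 E0.1220
G1 X0.85 Y-1.65 E0.1587
G1 X1.77 Y0.56 E0.2542
G1 X1.41 Y1.41 E0.2911
G1 X0.00 Y2.00 E0.3521
G1 X-1.41 Y1.41 E0.4131
G1 X-2.00 Y0.00 E0.4741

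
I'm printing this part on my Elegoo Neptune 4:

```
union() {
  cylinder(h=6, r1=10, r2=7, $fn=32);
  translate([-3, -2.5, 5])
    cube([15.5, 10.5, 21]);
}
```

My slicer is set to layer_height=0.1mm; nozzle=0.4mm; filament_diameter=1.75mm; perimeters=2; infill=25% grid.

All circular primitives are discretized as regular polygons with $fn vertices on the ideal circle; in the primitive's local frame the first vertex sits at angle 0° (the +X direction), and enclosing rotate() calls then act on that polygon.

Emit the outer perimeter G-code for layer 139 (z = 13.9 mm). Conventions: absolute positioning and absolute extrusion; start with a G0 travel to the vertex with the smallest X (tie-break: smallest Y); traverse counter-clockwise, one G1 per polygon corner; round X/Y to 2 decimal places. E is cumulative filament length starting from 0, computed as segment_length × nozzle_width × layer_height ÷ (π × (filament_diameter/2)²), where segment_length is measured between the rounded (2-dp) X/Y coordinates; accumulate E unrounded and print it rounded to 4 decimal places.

At z = 13.9 mm: the cone is absent (z outside [0, 6]); the cube at (-3, -2.5) (footprint 15.5×10.5) is included at this height; Taking the union: only the 15.5×10.5 cube at (-3, -2.5) is present, so the union is just that shape — 1 connected region. The outline is a single polygon with 4 vertices. Extrusion per mm of travel: 0.4 × 0.1 / (π × 0.875²) = 0.016630. Accumulating E over each segment gives final E = 0.8648.

G0 X-3.00 Y-2.50 Z13.90
G1 X12.50 Y-2.50 E0.2578
G1 X12.50 Y8.00 E0.4324
G1 X-3.00 Y8.00 E0.6901
G1 X-3.00 Y-2.50 E0.8648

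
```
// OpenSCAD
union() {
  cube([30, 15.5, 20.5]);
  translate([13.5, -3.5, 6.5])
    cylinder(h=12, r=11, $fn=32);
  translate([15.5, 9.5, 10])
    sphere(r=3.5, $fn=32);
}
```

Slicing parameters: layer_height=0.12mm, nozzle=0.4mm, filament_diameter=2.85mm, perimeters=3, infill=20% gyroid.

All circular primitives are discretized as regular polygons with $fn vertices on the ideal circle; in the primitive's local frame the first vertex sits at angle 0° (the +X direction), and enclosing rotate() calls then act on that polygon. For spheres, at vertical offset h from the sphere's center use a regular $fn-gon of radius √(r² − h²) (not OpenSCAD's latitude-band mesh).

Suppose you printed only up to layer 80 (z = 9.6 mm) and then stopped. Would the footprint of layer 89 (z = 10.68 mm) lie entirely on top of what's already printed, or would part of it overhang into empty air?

Compare the two slices. At z = 9.6: the cube is present — its section is the full 30×15.5 rectangle (area 465.00 mm²); the cylinder at (13.5, -3.5): section is a regular 32-gon, circumradius r=11 (area = (32/2)·11.000²·sin(360°/32) = 377.69 mm²); the r=3.5 sphere at (15.5, 9.5) contributes a regular 32-gon of circumradius √(3.5²−0.4²) = 3.477 (area = (32/2)·3.477²·sin(360°/32) = 37.74 mm²); Taking the union: the regions partially overlap — summed areas 880.43 mm² minus the doubly-counted overlap 151.17 mm² gives 729.27 mm² — area = 729.27 mm². At z = 10.68: the 30×15.5 cube contributes its full rectangle (area 465.00 mm²); the r=11 cylinder at (13.5, -3.5) gives a regular 32-gon of circumradius 11 (constant along its height) (area = (32/2)·11.000²·sin(360°/32) = 377.69 mm²); the r=3.5 sphere at (15.5, 9.5) slices to a regular 32-gon of circumradius 3.433 (√(r²−h²) with h=0.68 from center) (area = (32/2)·3.433²·sin(360°/32) = 36.79 mm²); Combining (union): the regions partially overlap — summed areas 879.49 mm² minus the doubly-counted overlap 150.22 mm² gives 729.27 mm² — area = 729.27 mm². Checking containment: the cross-section at z = 10.68 is a subset of the cross-section at z = 9.6.

entirely on top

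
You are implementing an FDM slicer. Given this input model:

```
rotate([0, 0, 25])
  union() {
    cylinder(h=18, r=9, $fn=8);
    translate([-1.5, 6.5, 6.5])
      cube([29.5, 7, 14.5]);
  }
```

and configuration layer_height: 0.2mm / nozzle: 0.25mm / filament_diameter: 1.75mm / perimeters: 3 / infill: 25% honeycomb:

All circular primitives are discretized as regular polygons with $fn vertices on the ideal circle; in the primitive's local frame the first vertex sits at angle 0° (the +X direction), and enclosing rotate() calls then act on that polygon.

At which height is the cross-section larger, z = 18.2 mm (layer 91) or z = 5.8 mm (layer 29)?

layer 29 (z = 5.8 mm)

Layer 91 (z = 18.2): the cylinder is absent (z outside [0, 18]); the 29.5×7 cube at (-1.5, 6.5) contributes its full rectangle (area 206.50 mm²); Merging all regions: only the 29.5×7 cube at (-1.5, 6.5) is present, so the union is just that shape — area = 206.50 mm²; (whole slice rotated 25° about Z — lengths, areas and connectivity unchanged). So its area = 206.50 mm². Layer 29 (z = 5.8): the r=9 cylinder contributes a regular 8-gon of circumradius 9 (area = (8/2)·9.000²·sin(360°/8) = 229.10 mm²); the cube at (-1.5, 6.5) is absent (z outside [6.5, 21]); Merging all regions: only the r=9 cylinder is present, so the union is just that shape — area = 229.10 mm²; (whole slice rotated 25° about Z — lengths, areas and connectivity unchanged). So its area = 229.10 mm². Layer 29 is larger (229.10 vs 206.50 mm²).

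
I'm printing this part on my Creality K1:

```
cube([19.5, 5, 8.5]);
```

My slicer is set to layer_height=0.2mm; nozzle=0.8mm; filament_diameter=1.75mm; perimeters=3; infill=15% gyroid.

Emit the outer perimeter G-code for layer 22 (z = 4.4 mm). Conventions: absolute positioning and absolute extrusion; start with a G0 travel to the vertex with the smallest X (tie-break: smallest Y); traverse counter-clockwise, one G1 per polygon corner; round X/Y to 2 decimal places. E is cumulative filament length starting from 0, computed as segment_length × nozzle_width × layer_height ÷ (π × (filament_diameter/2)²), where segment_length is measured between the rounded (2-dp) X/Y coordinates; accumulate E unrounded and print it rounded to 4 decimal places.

G0 X0.00 Y0.00 Z4.40
G1 X19.50 Y0.00 E1.2971
G1 X19.50 Y5.00 E1.6297
G1 X0.00 Y5.00 E2.9269
G1 X0.00 Y0.00 E3.2595

At z = 4.4 mm: the 19.5×5 cube contributes its full rectangle. The outline is a single polygon with 4 vertices. Extrusion per mm of travel: 0.8 × 0.2 / (π × 0.875²) = 0.066520. Accumulating E over each segment gives final E = 3.2595.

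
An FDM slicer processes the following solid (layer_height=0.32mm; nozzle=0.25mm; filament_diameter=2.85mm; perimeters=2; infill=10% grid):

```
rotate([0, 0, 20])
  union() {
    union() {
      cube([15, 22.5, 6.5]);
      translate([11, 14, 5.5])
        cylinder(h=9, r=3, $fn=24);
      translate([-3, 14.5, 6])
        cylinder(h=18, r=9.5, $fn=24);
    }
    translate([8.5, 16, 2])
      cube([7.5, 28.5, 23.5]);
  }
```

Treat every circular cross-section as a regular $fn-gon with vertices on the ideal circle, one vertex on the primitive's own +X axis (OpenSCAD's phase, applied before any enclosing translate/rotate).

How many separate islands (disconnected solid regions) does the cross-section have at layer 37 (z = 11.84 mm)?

2

At z = 11.84 mm: the cube is not intersected at this z (z outside [0, 6.5]); the r=3 cylinder at (11, 14) gives a regular 24-gon of circumradius 3 (constant along its height); the r=9.5 cylinder at (-3, 14.5) gives a regular 24-gon of circumradius 9.5 (constant along its height); Taking the union: the 2 present regions are separate (no shared area or edge), so areas and boundary lengths simply add and each stays a separate island — 2 connected regions; the cube at (8.5, 16) is present — its section is the full 7.5×28.5 rectangle; Combining (union): the regions partially overlap (shared area 3.01 mm²), so overlapping operands fuse into one piece — 2 connected regions; (rotated 20° about Z; rotation is an isometry so areas/perimeters/island counts are preserved). Overall, the cross-section has 2 separate islands. Island count = 2.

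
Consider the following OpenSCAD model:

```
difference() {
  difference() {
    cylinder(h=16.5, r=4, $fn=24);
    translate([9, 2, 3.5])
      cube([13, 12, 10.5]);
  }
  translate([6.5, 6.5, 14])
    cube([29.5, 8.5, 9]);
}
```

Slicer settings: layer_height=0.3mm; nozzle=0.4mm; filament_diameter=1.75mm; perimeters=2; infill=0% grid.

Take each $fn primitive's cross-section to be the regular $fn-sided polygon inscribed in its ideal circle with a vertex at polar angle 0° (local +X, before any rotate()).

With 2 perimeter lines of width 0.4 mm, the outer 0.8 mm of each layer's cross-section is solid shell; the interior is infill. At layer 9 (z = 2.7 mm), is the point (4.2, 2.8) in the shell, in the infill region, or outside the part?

outside

At z = 2.7 mm: the r=4 cylinder gives a regular 24-gon of circumradius 4 (constant along its height); the cube at (9, 2) is not intersected at this z (z outside [3.5, 14]); Subtracting the remaining from the first: none of the subtracted shapes is present at this height, so the r=4 cylinder is unchanged — 1 connected region; the cube at (6.5, 6.5) is absent (z outside [14, 23]); After the difference (first − rest): none of the subtracted shapes is present at this height, so that combined region is unchanged — 1 connected region. Overall, the cross-section is a single solid region. The nearest boundary edge runs (3.46, 2.00)→(2.83, 2.83); distance from the point to it = 1.07 mm. The point is not inside any of the regions above, so it lies outside the cross-section (1.07 mm from the nearest boundary).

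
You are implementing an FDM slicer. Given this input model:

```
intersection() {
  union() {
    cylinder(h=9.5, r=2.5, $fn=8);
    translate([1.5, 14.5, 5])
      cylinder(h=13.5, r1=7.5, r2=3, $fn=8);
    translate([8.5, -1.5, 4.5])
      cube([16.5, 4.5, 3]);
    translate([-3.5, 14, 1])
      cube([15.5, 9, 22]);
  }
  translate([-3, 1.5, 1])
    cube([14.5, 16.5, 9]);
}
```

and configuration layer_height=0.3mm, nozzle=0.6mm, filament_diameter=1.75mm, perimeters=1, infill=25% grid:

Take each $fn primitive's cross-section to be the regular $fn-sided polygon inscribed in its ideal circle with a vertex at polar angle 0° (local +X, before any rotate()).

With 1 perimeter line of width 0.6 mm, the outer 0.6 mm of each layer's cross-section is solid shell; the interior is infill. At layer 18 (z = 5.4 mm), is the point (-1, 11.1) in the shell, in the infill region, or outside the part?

At z = 5.4 mm: the r=2.5 cylinder gives a regular 8-gon of circumradius 2.5 (constant along its height); the cone at (1.5, 14.5): at t=0.030 of its height the radius interpolates to r₁+(r₂−r₁)t = 7.367, giving a regular 8-gon of that circumradius; the cube at (8.5, -1.5) is present — its section is the full 16.5×4.5 rectangle; the cube at (-3.5, 14) is present — its section is the full 15.5×9 rectangle; Combining (union): the regions partially overlap (shared area 76.16 mm²), so overlapping operands fuse into one piece — 3 connected regions; the 14.5×16.5 cube at (-3, 1.5) contributes its full rectangle; Keeping only the common overlap: the 14.5×16.5 cube at (-3, 1.5) partially overlaps the result so far; clipping to the common part keeps 126.22 mm² — 3 connected regions. Overall, the cross-section has 3 separate islands. The nearest boundary edge runs (-3.00, 9.00)→(-3.00, 18.00); distance from the point to it = 2.00 mm. (Shell/infill is judged within the island containing the point — the largest one.) The point is inside the cross-section and 2.00 mm from the nearest boundary — more than the 0.6 mm shell width (1 × 0.6), so it's in the infill interior.

infill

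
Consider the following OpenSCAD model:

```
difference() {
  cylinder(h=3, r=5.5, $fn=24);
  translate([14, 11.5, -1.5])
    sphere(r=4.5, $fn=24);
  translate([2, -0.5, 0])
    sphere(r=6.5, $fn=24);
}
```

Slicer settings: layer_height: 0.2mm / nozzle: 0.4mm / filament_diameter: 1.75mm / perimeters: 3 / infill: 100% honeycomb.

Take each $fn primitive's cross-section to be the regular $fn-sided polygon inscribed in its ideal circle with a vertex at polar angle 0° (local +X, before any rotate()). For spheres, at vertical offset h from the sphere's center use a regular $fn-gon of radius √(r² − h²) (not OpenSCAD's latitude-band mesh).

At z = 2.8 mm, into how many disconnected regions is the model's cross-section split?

1

At z = 2.8 mm: the cylinder: section is a regular 24-gon, circumradius r=5.5; the r=4.5 sphere at (14, 11.5) slices to a regular 24-gon of circumradius 1.327 (√(r²−h²) with h=4.3 from center); the sphere at (2, -0.5): section is a regular 24-gon, circumradius = √(r²−h²) = √(6.5²−2.8²) = 5.866; After the difference (first − rest): starting from the r=5.5 cylinder, the r=4.5 sphere at (14, 11.5) misses the remaining region (no effect); the r=6.5 sphere at (2, -0.5) partially overlaps it — only the 76.86 mm² overlap (of its 106.87 mm²) is removed, clipping the outline — 1 connected region. The result has 1 disconnected region.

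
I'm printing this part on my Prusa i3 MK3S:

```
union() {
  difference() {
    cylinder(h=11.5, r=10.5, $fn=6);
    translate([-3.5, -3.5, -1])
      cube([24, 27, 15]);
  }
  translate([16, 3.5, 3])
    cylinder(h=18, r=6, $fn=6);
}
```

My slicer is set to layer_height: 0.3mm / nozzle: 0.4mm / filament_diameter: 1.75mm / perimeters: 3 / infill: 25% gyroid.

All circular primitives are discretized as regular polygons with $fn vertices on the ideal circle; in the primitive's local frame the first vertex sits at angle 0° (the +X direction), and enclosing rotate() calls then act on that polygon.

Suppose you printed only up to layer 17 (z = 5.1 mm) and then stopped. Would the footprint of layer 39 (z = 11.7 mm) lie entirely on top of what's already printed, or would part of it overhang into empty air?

entirely on top

Compare the two slices. At z = 5.1: the r=10.5 cylinder contributes a regular 6-gon of circumradius 10.5 (area = (6/2)·10.500²·sin(360°/6) = 286.44 mm²); the cube at (-3.5, -3.5) is present — its section is the full 24×27 rectangle (area 648.00 mm²); After the difference (first − rest): starting from the r=10.5 cylinder (286.44 mm²), the 24×27 cube at (-3.5, -3.5) partially overlaps it — only the 148.90 mm² overlap (of its 648.00 mm²) is removed, clipping the outline — area = 137.54 mm²; the r=6 cylinder at (16, 3.5) contributes a regular 6-gon of circumradius 6 (area = (6/2)·6.000²·sin(360°/6) = 93.53 mm²); Taking the union: the 2 present regions are separate (no shared area or edge), so areas and boundary lengths simply add and each stays a separate island — area = 231.07 mm². At z = 11.7: the cylinder does not reach this height (z outside [0, 11.5]); the 24×27 cube at (-3.5, -3.5) contributes its full rectangle (area 648.00 mm²); Subtracting the remaining from the first: the first operand is absent here, so nothing remains; the r=6 cylinder at (16, 3.5) gives a regular 6-gon of circumradius 6 (constant along its height) (area = (6/2)·6.000²·sin(360°/6) = 93.53 mm²); Taking the union: only the r=6 cylinder at (16, 3.5) is present, so the union is just that shape — area = 93.53 mm². Checking containment: the cross-section at z = 11.7 is a subset of the cross-section at z = 5.1.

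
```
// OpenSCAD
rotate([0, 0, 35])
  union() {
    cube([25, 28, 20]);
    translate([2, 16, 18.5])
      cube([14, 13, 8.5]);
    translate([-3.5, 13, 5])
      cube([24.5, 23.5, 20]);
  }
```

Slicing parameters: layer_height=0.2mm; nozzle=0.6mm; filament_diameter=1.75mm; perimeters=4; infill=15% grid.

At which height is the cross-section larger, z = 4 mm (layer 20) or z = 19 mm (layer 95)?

layer 95 (z = 19 mm)

Layer 20 (z = 4): the 25×28 cube contributes its full rectangle (area 700.00 mm²); the cube at (2, 16) is absent (z outside [18.5, 27]); the cube at (-3.5, 13) does not reach this height (z outside [5, 25]); Merging all regions: only the 25×28 cube is present, so the union is just that shape — area = 700.00 mm²; (rotated 35° about Z; rotation is an isometry so areas/perimeters/island counts are preserved). So its area = 700.00 mm². Layer 95 (z = 19): the cube (footprint 25×28) is included at this height (area 700.00 mm²); the cube at (2, 16) (footprint 14×13) is included at this height (area 182.00 mm²); the cube at (-3.5, 13) (footprint 24.5×23.5) is included at this height (area 575.75 mm²); Taking the union: the regions partially overlap — summed areas 1457.75 mm² minus the doubly-counted overlap 497.00 mm² gives 960.75 mm² — area = 960.75 mm²; (whole slice rotated 35° about Z — lengths, areas and connectivity unchanged). So its area = 960.75 mm². Layer 95 is larger (960.75 vs 700.00 mm²).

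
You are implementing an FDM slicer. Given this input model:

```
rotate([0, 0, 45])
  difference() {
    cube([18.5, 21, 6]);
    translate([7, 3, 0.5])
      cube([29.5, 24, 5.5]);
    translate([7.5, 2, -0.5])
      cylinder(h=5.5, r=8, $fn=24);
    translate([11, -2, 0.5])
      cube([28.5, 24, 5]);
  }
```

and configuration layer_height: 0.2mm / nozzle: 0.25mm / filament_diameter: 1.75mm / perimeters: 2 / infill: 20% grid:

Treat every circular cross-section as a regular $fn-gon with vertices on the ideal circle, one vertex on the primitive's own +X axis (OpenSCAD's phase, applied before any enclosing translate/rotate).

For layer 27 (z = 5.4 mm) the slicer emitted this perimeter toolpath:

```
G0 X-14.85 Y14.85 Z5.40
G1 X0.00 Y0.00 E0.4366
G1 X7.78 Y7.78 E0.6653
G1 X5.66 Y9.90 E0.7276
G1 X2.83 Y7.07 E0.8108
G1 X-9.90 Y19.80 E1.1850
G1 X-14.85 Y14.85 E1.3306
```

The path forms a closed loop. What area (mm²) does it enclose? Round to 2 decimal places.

Apply the shoelace formula to the sequence of (X, Y) vertices; enclosed area = 159.01 mm².

159.01 mm²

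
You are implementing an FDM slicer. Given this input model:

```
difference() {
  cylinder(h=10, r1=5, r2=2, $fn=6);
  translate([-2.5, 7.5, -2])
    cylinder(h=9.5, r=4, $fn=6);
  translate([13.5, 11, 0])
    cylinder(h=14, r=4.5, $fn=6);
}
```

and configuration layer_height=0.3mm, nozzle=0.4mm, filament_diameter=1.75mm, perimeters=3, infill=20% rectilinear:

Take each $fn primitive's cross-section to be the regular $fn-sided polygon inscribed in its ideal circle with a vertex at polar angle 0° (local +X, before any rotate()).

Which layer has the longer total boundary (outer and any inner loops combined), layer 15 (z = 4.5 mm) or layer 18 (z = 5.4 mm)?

Layer 15 (z = 4.5): the cone: at t=0.450 of its height the radius interpolates to r₁+(r₂−r₁)t = 3.650, giving a regular 6-gon of that circumradius (perimeter = 2·6·3.650·sin(180°/6) = 21.90 mm); the cylinder at (-2.5, 7.5): section is a regular 6-gon, circumradius r=4 (perimeter = 2·6·4.000·sin(180°/6) = 24.00 mm); the cylinder at (13.5, 11): section is a regular 6-gon, circumradius r=4.5 (perimeter = 2·6·4.500·sin(180°/6) = 27.00 mm); Subtracting the remaining from the first: starting from the cone, the r=4 cylinder at (-2.5, 7.5) misses the remaining region (no effect); the r=4.5 cylinder at (13.5, 11) misses the remaining region (no effect) — boundary = 21.90 mm. So its perimeter = 21.90 mm. Layer 18 (z = 5.4): the cone: at t=0.540 of its height the radius interpolates to r₁+(r₂−r₁)t = 3.380, giving a regular 6-gon of that circumradius (perimeter = 2·6·3.380·sin(180°/6) = 20.28 mm); the cylinder at (-2.5, 7.5): section is a regular 6-gon, circumradius r=4 (perimeter = 2·6·4.000·sin(180°/6) = 24.00 mm); the cylinder at (13.5, 11): section is a regular 6-gon, circumradius r=4.5 (perimeter = 2·6·4.500·sin(180°/6) = 27.00 mm); After the difference (first − rest): starting from the cone, the r=4 cylinder at (-2.5, 7.5) misses the remaining region (no effect); the r=4.5 cylinder at (13.5, 11) misses the remaining region (no effect) — boundary = 20.28 mm. So its perimeter = 20.28 mm. Layer 15 is larger (21.90 vs 20.28 mm).

layer 15 (z = 4.5 mm)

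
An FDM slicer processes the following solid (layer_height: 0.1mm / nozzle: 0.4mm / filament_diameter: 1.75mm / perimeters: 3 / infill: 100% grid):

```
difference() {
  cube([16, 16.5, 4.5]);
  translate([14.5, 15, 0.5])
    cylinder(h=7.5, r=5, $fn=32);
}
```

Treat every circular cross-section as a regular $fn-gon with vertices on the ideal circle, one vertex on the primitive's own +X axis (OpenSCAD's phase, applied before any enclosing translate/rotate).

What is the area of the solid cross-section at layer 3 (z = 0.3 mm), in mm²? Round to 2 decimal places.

At z = 0.3 mm: the cube is present — its section is the full 16×16.5 rectangle (area 264.00 mm²); the cylinder at (14.5, 15) is not intersected at this z (z outside [0.5, 8]); Subtracting the remaining from the first: none of the subtracted shapes is present at this height, so the 16×16.5 cube is unchanged — area = 264.00 mm². Overall, the cross-section is a single solid region. Net area = 264.00 mm².

264.00 mm²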